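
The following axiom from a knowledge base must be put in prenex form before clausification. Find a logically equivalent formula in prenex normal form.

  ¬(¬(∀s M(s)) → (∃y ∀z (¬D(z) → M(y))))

First replace A → B with ¬A ∨ B.
  ¬(¬¬(∀s M(s)) ∨ (∃y ∀z (¬¬D(z) ∨ M(y))))
Drive negations inward (¬∀x A ≡ ∃x ¬A, ¬∃x A ≡ ∀x ¬A, De Morgan for ∧/∨):
  (∃s ¬M(s)) ∧ (∀y ∃z (¬D(z) ∧ ¬M(y)))
Finally move all quantifiers to the prefix:
  ∃s ∀y ∃z (¬M(s) ∧ ¬D(z) ∧ ¬M(y))

∃s ∀y ∃z (¬M(s) ∧ ¬D(z) ∧ ¬M(y))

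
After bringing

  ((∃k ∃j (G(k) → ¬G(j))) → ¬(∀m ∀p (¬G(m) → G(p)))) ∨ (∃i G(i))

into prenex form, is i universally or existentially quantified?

Rewrite implications/biconditionals: A → B as ¬A ∨ B.
  ¬(∃k ∃j (¬G(k) ∨ ¬G(j))) ∨ ¬(∀m ∀p (¬¬G(m) ∨ G(p))) ∨ (∃i G(i))
Push ¬ through the quantifiers and connectives to reach negation normal form:
  (∀k ∀j (G(k) ∧ G(j))) ∨ (∃m ∃p (¬G(m) ∧ ¬G(p))) ∨ (∃i G(i))
All bound variables are already distinct, so no renaming is needed.
Extract every quantifier outward, since the variables are now distinct and don't occur free across branches:
  ∀k ∀j ∃m ∃p ∃i (G(k) ∧ G(j) ∨ ¬G(m) ∧ ¬G(p) ∨ G(i))
The quantifier ∃i sits under an even number of negations (counting the antecedent side of each →), so it remains existential.

existential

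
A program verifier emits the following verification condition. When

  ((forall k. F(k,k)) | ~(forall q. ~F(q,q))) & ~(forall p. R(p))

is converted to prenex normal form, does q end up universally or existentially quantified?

Drive negations inward (¬∀x A ≡ ∃x ¬A, ¬∃x A ≡ ∀x ¬A, De Morgan for ∧/∨):
  ((forall k. F(k,k)) | (exists q. F(q,q))) & (exists p. ~R(p))
All bound variables are already distinct, so no renaming is needed.
Pull the quantifiers to the front (each side's bound variable is not free in the other side):
  forall k. exists q. exists p. ((F(k,k) | F(q,q)) & ~R(p))
The quantifier forall q sits under an odd number of negations, so it flips to exists q.

existential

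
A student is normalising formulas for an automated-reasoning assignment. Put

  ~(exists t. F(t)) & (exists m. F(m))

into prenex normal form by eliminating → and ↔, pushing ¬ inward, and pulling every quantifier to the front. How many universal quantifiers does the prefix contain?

Drive negations inward (¬∀x A ≡ ∃x ¬A, ¬∃x A ≡ ∀x ¬A, De Morgan for ∧/∨):
  (forall t. ~F(t)) & (exists m. F(m))
Extract every quantifier outward, since the variables are now distinct and don't occur free across branches:
  forall t. exists m. (~F(t) & F(m))
The prefix is forall t exists m: 1 universal, 1 existential.

1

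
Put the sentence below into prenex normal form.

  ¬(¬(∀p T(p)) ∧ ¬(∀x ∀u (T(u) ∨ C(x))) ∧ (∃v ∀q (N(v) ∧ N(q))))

∀p ∀x ∀u ∀v ∃q (T(p) ∨ T(u) ∨ C(x) ∨ ¬N(v) ∨ ¬N(q))

Move each ¬ inward, flipping quantifiers it crosses:
  (∀p T(p)) ∨ (∀x ∀u (T(u) ∨ C(x))) ∨ (∀v ∃q (¬N(v) ∨ ¬N(q)))
All bound variables are already distinct, so no renaming is needed.
Finally move all quantifiers to the prefix:
  ∀p ∀x ∀u ∀v ∃q (T(p) ∨ T(u) ∨ C(x) ∨ ¬N(v) ∨ ¬N(q))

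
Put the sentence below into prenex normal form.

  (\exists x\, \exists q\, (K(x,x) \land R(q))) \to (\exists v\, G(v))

Rewrite implications/biconditionals: A → B as ¬A ∨ B.
  \neg (\exists x\, \exists q\, (K(x,x) \land R(q))) \lor (\exists v\, G(v))
Drive negations inward (¬∀x A ≡ ∃x ¬A, ¬∃x A ≡ ∀x ¬A, De Morgan for ∧/∨):
  (\forall x\, \forall q\, (\neg K(x,x) \lor \neg R(q))) \lor (\exists v\, G(v))
Extract every quantifier outward, since the variables are now distinct and don't occur free across branches:
  \forall x\, \forall q\, \exists v\, (\neg K(x,x) \lor \neg R(q) \lor G(v))

\forall x\, \forall q\, \exists v\, (\neg K(x,x) \lor \neg R(q) \lor G(v))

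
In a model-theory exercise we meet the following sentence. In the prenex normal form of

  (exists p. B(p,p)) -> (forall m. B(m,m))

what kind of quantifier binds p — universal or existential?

universal

First replace A → B with ¬A ∨ B.
  ~(exists p. B(p,p)) | (forall m. B(m,m))
Drive negations inward (¬∀x A ≡ ∃x ¬A, ¬∃x A ≡ ∀x ¬A, De Morgan for ∧/∨):
  (forall p. ~B(p,p)) | (forall m. B(m,m))
Pull the quantifiers to the front (each side's bound variable is not free in the other side):
  forall p. forall m. (~B(p,p) | B(m,m))
The quantifier exists p sits under an odd number of negations (counting the antecedent side of each →), so it flips to forall p.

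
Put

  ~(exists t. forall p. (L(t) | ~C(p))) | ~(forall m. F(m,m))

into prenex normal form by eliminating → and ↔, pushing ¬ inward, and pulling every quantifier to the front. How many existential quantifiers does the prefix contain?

2

Push ¬ through the quantifiers and connectives to reach negation normal form:
  (forall t. exists p. (~L(t) & C(p))) | (exists m. ~F(m,m))
All bound variables are already distinct, so no renaming is needed.
Finally move all quantifiers to the prefix:
  forall t. exists p. exists m. (~L(t) & C(p) | ~F(m,m))
The prefix is forall t exists p exists m: 1 universal, 2 existential.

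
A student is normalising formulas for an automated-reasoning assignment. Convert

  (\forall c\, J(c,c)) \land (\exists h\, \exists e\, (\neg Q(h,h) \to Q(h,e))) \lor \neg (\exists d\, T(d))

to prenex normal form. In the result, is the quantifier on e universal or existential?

existential

Eliminate → and ↔ using ¬ and ∨.
  (\forall c\, J(c,c)) \land (\exists h\, \exists e\, (\neg \neg Q(h,h) \lor Q(h,e))) \lor \neg (\exists d\, T(d))
Drive negations inward (¬∀x A ≡ ∃x ¬A, ¬∃x A ≡ ∀x ¬A, De Morgan for ∧/∨):
  (\forall c\, J(c,c)) \land (\exists h\, \exists e\, (Q(h,h) \lor Q(h,e))) \lor (\forall d\, \neg T(d))
Pull the quantifiers to the front (each side's bound variable is not free in the other side):
  \forall c\, \exists h\, \exists e\, \forall d\, (J(c,c) \land (Q(h,h) \lor Q(h,e)) \lor \neg T(d))
The quantifier \exists e sits under an even number of negations (counting the antecedent side of each →), so it remains existential.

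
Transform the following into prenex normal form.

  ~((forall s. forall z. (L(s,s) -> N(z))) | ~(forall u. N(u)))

exists s. exists z. forall u. (L(s,s) & ~N(z) & N(u))

Eliminate → and ↔ using ¬ and ∨.
  ~((forall s. forall z. (~L(s,s) | N(z))) | ~(forall u. N(u)))
Drive negations inward (¬∀x A ≡ ∃x ¬A, ¬∃x A ≡ ∀x ¬A, De Morgan for ∧/∨):
  (exists s. exists z. (L(s,s) & ~N(z))) & (forall u. N(u))
All bound variables are already distinct, so no renaming is needed.
Extract every quantifier outward, since the variables are now distinct and don't occur free across branches:
  exists s. exists z. forall u. (L(s,s) & ~N(z) & N(u))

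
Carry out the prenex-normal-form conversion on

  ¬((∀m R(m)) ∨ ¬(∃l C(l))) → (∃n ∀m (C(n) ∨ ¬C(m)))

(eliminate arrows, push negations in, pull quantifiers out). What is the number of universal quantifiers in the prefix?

Rewrite implications/biconditionals: A → B as ¬A ∨ B.
  ¬¬((∀m R(m)) ∨ ¬(∃l C(l))) ∨ (∃n ∀m (C(n) ∨ ¬C(m)))
Move each ¬ inward, flipping quantifiers it crosses:
  (∀m R(m)) ∨ (∀l ¬C(l)) ∨ (∃n ∀m (C(n) ∨ ¬C(m)))
Rename bound variables to avoid capture: m↦q.
  (∀m R(m)) ∨ (∀l ¬C(l)) ∨ (∃n ∀q (C(n) ∨ ¬C(q)))
Extract every quantifier outward, since the variables are now distinct and don't occur free across branches:
  ∀m ∀l ∃n ∀q (R(m) ∨ ¬C(l) ∨ C(n) ∨ ¬C(q))
The prefix is ∀m ∀l ∃n ∀q: 3 universal, 1 existential.

3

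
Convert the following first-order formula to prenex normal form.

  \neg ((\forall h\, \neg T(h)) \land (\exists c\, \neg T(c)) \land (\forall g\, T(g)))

Move each ¬ inward, flipping quantifiers it crosses:
  (\exists h\, T(h)) \lor (\forall c\, T(c)) \lor (\exists g\, \neg T(g))
All bound variables are already distinct, so no renaming is needed.
Pull the quantifiers to the front (each side's bound variable is not free in the other side):
  \exists h\, \forall c\, \exists g\, (T(h) \lor T(c) \lor \neg T(g))

\exists h\, \forall c\, \exists g\, (T(h) \lor T(c) \lor \neg T(g))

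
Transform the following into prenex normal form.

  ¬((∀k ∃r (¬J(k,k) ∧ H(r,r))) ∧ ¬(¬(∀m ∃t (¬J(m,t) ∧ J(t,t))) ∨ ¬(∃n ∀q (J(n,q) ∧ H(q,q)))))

∃k ∀r ∃m ∀t ∀n ∃q (J(k,k) ∨ ¬H(r,r) ∨ J(m,t) ∨ ¬J(t,t) ∨ ¬J(n,q) ∨ ¬H(q,q))

Drive negations inward (¬∀x A ≡ ∃x ¬A, ¬∃x A ≡ ∀x ¬A, De Morgan for ∧/∨):
  (∃k ∀r (J(k,k) ∨ ¬H(r,r))) ∨ (∃m ∀t (J(m,t) ∨ ¬J(t,t))) ∨ (∀n ∃q (¬J(n,q) ∨ ¬H(q,q)))
All bound variables are already distinct, so no renaming is needed.
Extract every quantifier outward, since the variables are now distinct and don't occur free across branches:
  ∃k ∀r ∃m ∀t ∀n ∃q (J(k,k) ∨ ¬H(r,r) ∨ J(m,t) ∨ ¬J(t,t) ∨ ¬J(n,q) ∨ ¬H(q,q))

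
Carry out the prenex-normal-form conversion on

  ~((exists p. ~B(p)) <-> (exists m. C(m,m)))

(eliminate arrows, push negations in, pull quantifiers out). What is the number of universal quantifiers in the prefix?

Eliminate → and ↔ using ¬ and ∨; A ↔ B as (¬A ∨ B) ∧ (¬B ∨ A).
  ~((~(exists p. ~B(p)) | (exists m. C(m,m))) & (~(exists m. C(m,m)) | (exists p. ~B(p))))
Push ¬ through the quantifiers and connectives to reach negation normal form:
  (exists p. ~B(p)) & (forall m. ~C(m,m)) | (exists m. C(m,m)) & (forall p. B(p))
Rename bound variables to avoid capture: m↦c, p↦z.
  (exists p. ~B(p)) & (forall m. ~C(m,m)) | (exists c. C(c,c)) & (forall z. B(z))
Pull the quantifiers to the front (each side's bound variable is not free in the other side):
  exists p. forall m. exists c. forall z. (~B(p) & ~C(m,m) | C(c,c) & B(z))
The prefix is exists p forall m exists c forall z: 2 universal, 2 existential.

2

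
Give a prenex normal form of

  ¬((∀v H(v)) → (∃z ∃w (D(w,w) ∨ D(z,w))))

∀v ∀z ∀w (H(v) ∧ ¬D(w,w) ∧ ¬D(z,w))

Rewrite implications/biconditionals: A → B as ¬A ∨ B.
  ¬(¬(∀v H(v)) ∨ (∃z ∃w (D(w,w) ∨ D(z,w))))
Move each ¬ inward, flipping quantifiers it crosses:
  (∀v H(v)) ∧ (∀z ∀w (¬D(w,w) ∧ ¬D(z,w)))
Pull the quantifiers to the front (each side's bound variable is not free in the other side):
  ∀v ∀z ∀w (H(v) ∧ ¬D(w,w) ∧ ¬D(z,w))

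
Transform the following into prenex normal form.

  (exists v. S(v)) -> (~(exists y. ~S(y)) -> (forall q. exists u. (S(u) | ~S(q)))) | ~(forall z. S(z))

forall v. exists y. forall q. exists u. exists z. (~S(v) | ~S(y) | S(u) | ~S(q) | ~S(z))

Rewrite implications/biconditionals: A → B as ¬A ∨ B.
  ~(exists v. S(v)) | ~~(exists y. ~S(y)) | (forall q. exists u. (S(u) | ~S(q))) | ~(forall z. S(z))
Move each ¬ inward, flipping quantifiers it crosses:
  (forall v. ~S(v)) | (exists y. ~S(y)) | (forall q. exists u. (S(u) | ~S(q))) | (exists z. ~S(z))
Extract every quantifier outward, since the variables are now distinct and don't occur free across branches:
  forall v. exists y. forall q. exists u. exists z. (~S(v) | ~S(y) | S(u) | ~S(q) | ~S(z))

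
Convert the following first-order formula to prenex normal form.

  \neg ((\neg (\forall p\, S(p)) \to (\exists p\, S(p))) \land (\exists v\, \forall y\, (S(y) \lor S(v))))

\exists p\, \forall s\, \forall v\, \exists y\, (\neg S(p) \land \neg S(s) \lor \neg S(y) \land \neg S(v))

Rewrite implications/biconditionals: A → B as ¬A ∨ B.
  \neg ((\neg \neg (\forall p\, S(p)) \lor (\exists p\, S(p))) \land (\exists v\, \forall y\, (S(y) \lor S(v))))
Drive negations inward (¬∀x A ≡ ∃x ¬A, ¬∃x A ≡ ∀x ¬A, De Morgan for ∧/∨):
  (\exists p\, \neg S(p)) \land (\forall p\, \neg S(p)) \lor (\forall v\, \exists y\, (\neg S(y) \land \neg S(v)))
Give each quantifier a distinct variable: p↦s.
  (\exists p\, \neg S(p)) \land (\forall s\, \neg S(s)) \lor (\forall v\, \exists y\, (\neg S(y) \land \neg S(v)))
Pull the quantifiers to the front (each side's bound variable is not free in the other side):
  \exists p\, \forall s\, \forall v\, \exists y\, (\neg S(p) \land \neg S(s) \lor \neg S(y) \land \neg S(v))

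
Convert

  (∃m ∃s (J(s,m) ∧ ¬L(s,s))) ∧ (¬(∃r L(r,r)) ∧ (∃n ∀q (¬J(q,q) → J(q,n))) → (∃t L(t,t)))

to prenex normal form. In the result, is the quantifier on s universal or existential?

existential

First replace A → B with ¬A ∨ B.
  (∃m ∃s (J(s,m) ∧ ¬L(s,s))) ∧ (¬(¬(∃r L(r,r)) ∧ (∃n ∀q (¬¬J(q,q) ∨ J(q,n)))) ∨ (∃t L(t,t)))
Drive negations inward (¬∀x A ≡ ∃x ¬A, ¬∃x A ≡ ∀x ¬A, De Morgan for ∧/∨):
  (∃m ∃s (J(s,m) ∧ ¬L(s,s))) ∧ ((∃r L(r,r)) ∨ (∀n ∃q (¬J(q,q) ∧ ¬J(q,n))) ∨ (∃t L(t,t)))
All bound variables are already distinct, so no renaming is needed.
Pull the quantifiers to the front (each side's bound variable is not free in the other side):
  ∃m ∃s ∃r ∀n ∃q ∃t (J(s,m) ∧ ¬L(s,s) ∧ (L(r,r) ∨ ¬J(q,q) ∧ ¬J(q,n) ∨ L(t,t)))
The quantifier ∃s sits under an even number of negations (counting the antecedent side of each →), so it remains existential.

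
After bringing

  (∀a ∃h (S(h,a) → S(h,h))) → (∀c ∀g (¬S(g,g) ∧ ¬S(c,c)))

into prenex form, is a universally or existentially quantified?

existential

Rewrite implications/biconditionals: A → B as ¬A ∨ B.
  ¬(∀a ∃h (¬S(h,a) ∨ S(h,h))) ∨ (∀c ∀g (¬S(g,g) ∧ ¬S(c,c)))
Move each ¬ inward, flipping quantifiers it crosses:
  (∃a ∀h (S(h,a) ∧ ¬S(h,h))) ∨ (∀c ∀g (¬S(g,g) ∧ ¬S(c,c)))
All bound variables are already distinct, so no renaming is needed.
Extract every quantifier outward, since the variables are now distinct and don't occur free across branches:
  ∃a ∀h ∀c ∀g (S(h,a) ∧ ¬S(h,h) ∨ ¬S(g,g) ∧ ¬S(c,c))
The quantifier ∀a sits under an odd number of negations (counting the antecedent side of each →), so it flips to ∃a.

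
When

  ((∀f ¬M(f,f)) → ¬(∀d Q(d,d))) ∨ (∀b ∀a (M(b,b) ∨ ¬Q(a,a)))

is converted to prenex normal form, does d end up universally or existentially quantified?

existential

First replace A → B with ¬A ∨ B.
  ¬(∀f ¬M(f,f)) ∨ ¬(∀d Q(d,d)) ∨ (∀b ∀a (M(b,b) ∨ ¬Q(a,a)))
Drive negations inward (¬∀x A ≡ ∃x ¬A, ¬∃x A ≡ ∀x ¬A, De Morgan for ∧/∨):
  (∃f M(f,f)) ∨ (∃d ¬Q(d,d)) ∨ (∀b ∀a (M(b,b) ∨ ¬Q(a,a)))
Extract every quantifier outward, since the variables are now distinct and don't occur free across branches:
  ∃f ∃d ∀b ∀a (M(f,f) ∨ ¬Q(d,d) ∨ M(b,b) ∨ ¬Q(a,a))
The quantifier ∀d sits under an odd number of negations (counting the antecedent side of each →), so it flips to ∃d.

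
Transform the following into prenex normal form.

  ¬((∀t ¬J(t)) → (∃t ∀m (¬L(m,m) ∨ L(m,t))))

Eliminate → and ↔ using ¬ and ∨.
  ¬(¬(∀t ¬J(t)) ∨ (∃t ∀m (¬L(m,m) ∨ L(m,t))))
Drive negations inward (¬∀x A ≡ ∃x ¬A, ¬∃x A ≡ ∀x ¬A, De Morgan for ∧/∨):
  (∀t ¬J(t)) ∧ (∀t ∃m (L(m,m) ∧ ¬L(m,t)))
Rename bound variables to avoid capture: t↦s.
  (∀t ¬J(t)) ∧ (∀s ∃m (L(m,m) ∧ ¬L(m,s)))
Extract every quantifier outward, since the variables are now distinct and don't occur free across branches:
  ∀t ∀s ∃m (¬J(t) ∧ L(m,m) ∧ ¬L(m,s))

∀t ∀s ∃m (¬J(t) ∧ L(m,m) ∧ ¬L(m,s))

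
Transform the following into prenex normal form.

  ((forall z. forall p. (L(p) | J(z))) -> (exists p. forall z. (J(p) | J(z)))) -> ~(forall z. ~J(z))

forall z. forall p. forall v. exists r. exists t. ((L(p) | J(z)) & ~J(v) & ~J(r) | J(t))

First replace A → B with ¬A ∨ B.
  ~(~(forall z. forall p. (L(p) | J(z))) | (exists p. forall z. (J(p) | J(z)))) | ~(forall z. ~J(z))
Move each ¬ inward, flipping quantifiers it crosses:
  (forall z. forall p. (L(p) | J(z))) & (forall p. exists z. (~J(p) & ~J(z))) | (exists z. J(z))
Give each quantifier a distinct variable: p↦v, z↦r, z↦t.
  (forall z. forall p. (L(p) | J(z))) & (forall v. exists r. (~J(v) & ~J(r))) | (exists t. J(t))
Finally move all quantifiers to the prefix:
  forall z. forall p. forall v. exists r. exists t. ((L(p) | J(z)) & ~J(v) & ~J(r) | J(t))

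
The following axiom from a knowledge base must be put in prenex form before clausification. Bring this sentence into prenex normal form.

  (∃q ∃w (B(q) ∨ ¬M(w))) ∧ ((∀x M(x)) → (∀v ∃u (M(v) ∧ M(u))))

∃q ∃w ∃x ∀v ∃u ((B(q) ∨ ¬M(w)) ∧ (¬M(x) ∨ M(v) ∧ M(u)))

Eliminate → and ↔ using ¬ and ∨.
  (∃q ∃w (B(q) ∨ ¬M(w))) ∧ (¬(∀x M(x)) ∨ (∀v ∃u (M(v) ∧ M(u))))
Drive negations inward (¬∀x A ≡ ∃x ¬A, ¬∃x A ≡ ∀x ¬A, De Morgan for ∧/∨):
  (∃q ∃w (B(q) ∨ ¬M(w))) ∧ ((∃x ¬M(x)) ∨ (∀v ∃u (M(v) ∧ M(u))))
All bound variables are already distinct, so no renaming is needed.
Finally move all quantifiers to the prefix:
  ∃q ∃w ∃x ∀v ∃u ((B(q) ∨ ¬M(w)) ∧ (¬M(x) ∨ M(v) ∧ M(u)))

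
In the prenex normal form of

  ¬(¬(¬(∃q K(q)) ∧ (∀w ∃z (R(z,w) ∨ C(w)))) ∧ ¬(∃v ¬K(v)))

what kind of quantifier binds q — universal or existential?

Push ¬ through the quantifiers and connectives to reach negation normal form:
  (∀q ¬K(q)) ∧ (∀w ∃z (R(z,w) ∨ C(w))) ∨ (∃v ¬K(v))
All bound variables are already distinct, so no renaming is needed.
Extract every quantifier outward, since the variables are now distinct and don't occur free across branches:
  ∀q ∀w ∃z ∃v (¬K(q) ∧ (R(z,w) ∨ C(w)) ∨ ¬K(v))
The quantifier ∃q sits under an odd number of negations, so it flips to ∀q.

universal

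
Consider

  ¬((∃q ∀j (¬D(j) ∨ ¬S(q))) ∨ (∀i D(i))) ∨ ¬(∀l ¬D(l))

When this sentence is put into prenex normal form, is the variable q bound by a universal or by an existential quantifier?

Drive negations inward (¬∀x A ≡ ∃x ¬A, ¬∃x A ≡ ∀x ¬A, De Morgan for ∧/∨):
  (∀q ∃j (D(j) ∧ S(q))) ∧ (∃i ¬D(i)) ∨ (∃l D(l))
Pull the quantifiers to the front (each side's bound variable is not free in the other side):
  ∀q ∃j ∃i ∃l (D(j) ∧ S(q) ∧ ¬D(i) ∨ D(l))
The quantifier ∃q sits under an odd number of negations, so it flips to ∀q.

universal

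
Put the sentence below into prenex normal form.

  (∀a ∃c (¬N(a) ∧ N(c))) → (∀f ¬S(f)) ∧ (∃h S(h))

∃a ∀c ∀f ∃h (N(a) ∨ ¬N(c) ∨ ¬S(f) ∧ S(h))

First replace A → B with ¬A ∨ B.
  ¬(∀a ∃c (¬N(a) ∧ N(c))) ∨ (∀f ¬S(f)) ∧ (∃h S(h))
Drive negations inward (¬∀x A ≡ ∃x ¬A, ¬∃x A ≡ ∀x ¬A, De Morgan for ∧/∨):
  (∃a ∀c (N(a) ∨ ¬N(c))) ∨ (∀f ¬S(f)) ∧ (∃h S(h))
Pull the quantifiers to the front (each side's bound variable is not free in the other side):
  ∃a ∀c ∀f ∃h (N(a) ∨ ¬N(c) ∨ ¬S(f) ∧ S(h))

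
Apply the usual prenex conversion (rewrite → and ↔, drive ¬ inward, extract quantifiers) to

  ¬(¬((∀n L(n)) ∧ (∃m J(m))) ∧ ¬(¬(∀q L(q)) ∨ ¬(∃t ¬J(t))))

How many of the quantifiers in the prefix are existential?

2

Push ¬ through the quantifiers and connectives to reach negation normal form:
  (∀n L(n)) ∧ (∃m J(m)) ∨ (∃q ¬L(q)) ∨ (∀t J(t))
All bound variables are already distinct, so no renaming is needed.
Finally move all quantifiers to the prefix:
  ∀n ∃m ∃q ∀t (L(n) ∧ J(m) ∨ ¬L(q) ∨ J(t))
The prefix is ∀n ∃m ∃q ∀t: 2 universal, 2 existential.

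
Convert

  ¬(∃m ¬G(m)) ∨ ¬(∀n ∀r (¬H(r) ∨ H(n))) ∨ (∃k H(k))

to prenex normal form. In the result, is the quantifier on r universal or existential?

Drive negations inward (¬∀x A ≡ ∃x ¬A, ¬∃x A ≡ ∀x ¬A, De Morgan for ∧/∨):
  (∀m G(m)) ∨ (∃n ∃r (H(r) ∧ ¬H(n))) ∨ (∃k H(k))
Pull the quantifiers to the front (each side's bound variable is not free in the other side):
  ∀m ∃n ∃r ∃k (G(m) ∨ H(r) ∧ ¬H(n) ∨ H(k))
The quantifier ∀r sits under an odd number of negations, so it flips to ∃r.

existential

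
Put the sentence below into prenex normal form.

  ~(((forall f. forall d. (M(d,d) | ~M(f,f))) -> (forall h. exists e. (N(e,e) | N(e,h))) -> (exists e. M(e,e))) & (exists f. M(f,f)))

Eliminate → and ↔ using ¬ and ∨.
  ~((~(forall f. forall d. (M(d,d) | ~M(f,f))) | ~(forall h. exists e. (N(e,e) | N(e,h))) | (exists e. M(e,e))) & (exists f. M(f,f)))
Move each ¬ inward, flipping quantifiers it crosses:
  (forall f. forall d. (M(d,d) | ~M(f,f))) & (forall h. exists e. (N(e,e) | N(e,h))) & (forall e. ~M(e,e)) | (forall f. ~M(f,f))
Standardize variables apart so no two quantifiers bind the same name: e↦x1, f↦c.
  (forall f. forall d. (M(d,d) | ~M(f,f))) & (forall h. exists e. (N(e,e) | N(e,h))) & (forall x1. ~M(x1,x1)) | (forall c. ~M(c,c))
Extract every quantifier outward, since the variables are now distinct and don't occur free across branches:
  forall f. forall d. forall h. exists e. forall x1. forall c. ((M(d,d) | ~M(f,f)) & (N(e,e) | N(e,h)) & ~M(x1,x1) | ~M(c,c))

forall f. forall d. forall h. exists e. forall x1. forall c. ((M(d,d) | ~M(f,f)) & (N(e,e) | N(e,h)) & ~M(x1,x1) | ~M(c,c))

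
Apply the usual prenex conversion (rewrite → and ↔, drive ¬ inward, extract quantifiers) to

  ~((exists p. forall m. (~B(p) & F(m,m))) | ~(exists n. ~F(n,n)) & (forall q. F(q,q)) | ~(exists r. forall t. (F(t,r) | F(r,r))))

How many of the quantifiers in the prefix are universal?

Move each ¬ inward, flipping quantifiers it crosses:
  (forall p. exists m. (B(p) | ~F(m,m))) & ((exists n. ~F(n,n)) | (exists q. ~F(q,q))) & (exists r. forall t. (F(t,r) | F(r,r)))
All bound variables are already distinct, so no renaming is needed.
Extract every quantifier outward, since the variables are now distinct and don't occur free across branches:
  forall p. exists m. exists n. exists q. exists r. forall t. ((B(p) | ~F(m,m)) & (~F(n,n) | ~F(q,q)) & (F(t,r) | F(r,r)))
The prefix is forall p exists m exists n exists q exists r forall t: 2 universal, 4 existential.

2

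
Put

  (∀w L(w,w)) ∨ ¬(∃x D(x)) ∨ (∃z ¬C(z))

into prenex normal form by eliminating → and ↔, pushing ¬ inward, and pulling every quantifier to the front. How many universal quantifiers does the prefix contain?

2

Move each ¬ inward, flipping quantifiers it crosses:
  (∀w L(w,w)) ∨ (∀x ¬D(x)) ∨ (∃z ¬C(z))
All bound variables are already distinct, so no renaming is needed.
Finally move all quantifiers to the prefix:
  ∀w ∀x ∃z (L(w,w) ∨ ¬D(x) ∨ ¬C(z))
The prefix is ∀w ∀x ∃z: 2 universal, 1 existential.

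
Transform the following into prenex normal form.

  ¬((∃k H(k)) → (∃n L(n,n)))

First replace A → B with ¬A ∨ B.
  ¬(¬(∃k H(k)) ∨ (∃n L(n,n)))
Move each ¬ inward, flipping quantifiers it crosses:
  (∃k H(k)) ∧ (∀n ¬L(n,n))
All bound variables are already distinct, so no renaming is needed.
Pull the quantifiers to the front (each side's bound variable is not free in the other side):
  ∃k ∀n (H(k) ∧ ¬L(n,n))

∃k ∀n (H(k) ∧ ¬L(n,n))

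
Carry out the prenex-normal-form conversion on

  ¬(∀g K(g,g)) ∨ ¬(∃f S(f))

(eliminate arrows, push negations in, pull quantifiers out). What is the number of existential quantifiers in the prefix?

1

Move each ¬ inward, flipping quantifiers it crosses:
  (∃g ¬K(g,g)) ∨ (∀f ¬S(f))
Pull the quantifiers to the front (each side's bound variable is not free in the other side):
  ∃g ∀f (¬K(g,g) ∨ ¬S(f))
The prefix is ∃g ∀f: 1 universal, 1 existential.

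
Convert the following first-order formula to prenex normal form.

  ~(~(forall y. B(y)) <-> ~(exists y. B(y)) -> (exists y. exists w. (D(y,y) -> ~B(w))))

First replace A → B with ¬A ∨ B; A ↔ B as (¬A ∨ B) ∧ (¬B ∨ A).
  ~((~~(forall y. B(y)) | ~~(exists y. B(y)) | (exists y. exists w. (~D(y,y) | ~B(w)))) & (~(~~(exists y. B(y)) | (exists y. exists w. (~D(y,y) | ~B(w)))) | ~(forall y. B(y))))
Drive negations inward (¬∀x A ≡ ∃x ¬A, ¬∃x A ≡ ∀x ¬A, De Morgan for ∧/∨):
  (exists y. ~B(y)) & (forall y. ~B(y)) & (forall y. forall w. (D(y,y) & B(w))) | ((exists y. B(y)) | (exists y. exists w. (~D(y,y) | ~B(w)))) & (forall y. B(y))
Standardize variables apart so no two quantifiers bind the same name: y↦w1, y↦u, y↦a, y↦t, w↦s, y↦z.
  (exists y. ~B(y)) & (forall w1. ~B(w1)) & (forall u. forall w. (D(u,u) & B(w))) | ((exists a. B(a)) | (exists t. exists s. (~D(t,t) | ~B(s)))) & (forall z. B(z))
Finally move all quantifiers to the prefix:
  exists y. forall w1. forall u. forall w. exists a. exists t. exists s. forall z. (~B(y) & ~B(w1) & D(u,u) & B(w) | (B(a) | ~D(t,t) | ~B(s)) & B(z))

exists y. forall w1. forall u. forall w. exists a. exists t. exists s. forall z. (~B(y) & ~B(w1) & D(u,u) & B(w) | (B(a) | ~D(t,t) | ~B(s)) & B(z))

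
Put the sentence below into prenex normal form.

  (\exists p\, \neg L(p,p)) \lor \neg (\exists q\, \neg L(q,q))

Drive negations inward (¬∀x A ≡ ∃x ¬A, ¬∃x A ≡ ∀x ¬A, De Morgan for ∧/∨):
  (\exists p\, \neg L(p,p)) \lor (\forall q\, L(q,q))
All bound variables are already distinct, so no renaming is needed.
Finally move all quantifiers to the prefix:
  \exists p\, \forall q\, (\neg L(p,p) \lor L(q,q))

\exists p\, \forall q\, (\neg L(p,p) \lor L(q,q))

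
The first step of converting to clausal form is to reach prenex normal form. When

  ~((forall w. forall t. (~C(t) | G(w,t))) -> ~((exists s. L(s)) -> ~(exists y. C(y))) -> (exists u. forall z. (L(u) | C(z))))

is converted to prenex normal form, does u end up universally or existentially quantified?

universal

Rewrite implications/biconditionals: A → B as ¬A ∨ B.
  ~(~(forall w. forall t. (~C(t) | G(w,t))) | ~~(~(exists s. L(s)) | ~(exists y. C(y))) | (exists u. forall z. (L(u) | C(z))))
Push ¬ through the quantifiers and connectives to reach negation normal form:
  (forall w. forall t. (~C(t) | G(w,t))) & (exists s. L(s)) & (exists y. C(y)) & (forall u. exists z. (~L(u) & ~C(z)))
Extract every quantifier outward, since the variables are now distinct and don't occur free across branches:
  forall w. forall t. exists s. exists y. forall u. exists z. ((~C(t) | G(w,t)) & L(s) & C(y) & ~L(u) & ~C(z))
The quantifier exists u sits under an odd number of negations (counting the antecedent side of each →), so it flips to forall u.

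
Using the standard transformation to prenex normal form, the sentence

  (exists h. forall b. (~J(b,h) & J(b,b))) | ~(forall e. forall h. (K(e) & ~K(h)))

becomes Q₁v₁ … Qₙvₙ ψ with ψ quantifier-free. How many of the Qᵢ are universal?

1

Push ¬ through the quantifiers and connectives to reach negation normal form:
  (exists h. forall b. (~J(b,h) & J(b,b))) | (exists e. exists h. (~K(e) | K(h)))
Rename bound variables to avoid capture: h↦r.
  (exists h. forall b. (~J(b,h) & J(b,b))) | (exists e. exists r. (~K(e) | K(r)))
Extract every quantifier outward, since the variables are now distinct and don't occur free across branches:
  exists h. forall b. exists e. exists r. (~J(b,h) & J(b,b) | ~K(e) | K(r))
The prefix is exists h forall b exists e exists r: 1 universal, 3 existential.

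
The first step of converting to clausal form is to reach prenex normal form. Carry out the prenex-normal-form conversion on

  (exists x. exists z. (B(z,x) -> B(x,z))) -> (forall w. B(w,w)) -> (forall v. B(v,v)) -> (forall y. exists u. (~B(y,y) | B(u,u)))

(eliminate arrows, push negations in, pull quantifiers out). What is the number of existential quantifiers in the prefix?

Rewrite implications/biconditionals: A → B as ¬A ∨ B.
  ~(exists x. exists z. (~B(z,x) | B(x,z))) | ~(forall w. B(w,w)) | ~(forall v. B(v,v)) | (forall y. exists u. (~B(y,y) | B(u,u)))
Move each ¬ inward, flipping quantifiers it crosses:
  (forall x. forall z. (B(z,x) & ~B(x,z))) | (exists w. ~B(w,w)) | (exists v. ~B(v,v)) | (forall y. exists u. (~B(y,y) | B(u,u)))
Finally move all quantifiers to the prefix:
  forall x. forall z. exists w. exists v. forall y. exists u. (B(z,x) & ~B(x,z) | ~B(w,w) | ~B(v,v) | ~B(y,y) | B(u,u))
The prefix is forall x forall z exists w exists v forall y exists u: 3 universal, 3 existential.

3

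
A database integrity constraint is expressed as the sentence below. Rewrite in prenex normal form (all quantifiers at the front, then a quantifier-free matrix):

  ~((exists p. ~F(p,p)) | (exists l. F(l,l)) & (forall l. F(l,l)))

Move each ¬ inward, flipping quantifiers it crosses:
  (forall p. F(p,p)) & ((forall l. ~F(l,l)) | (exists l. ~F(l,l)))
Give each quantifier a distinct variable: l↦y.
  (forall p. F(p,p)) & ((forall l. ~F(l,l)) | (exists y. ~F(y,y)))
Extract every quantifier outward, since the variables are now distinct and don't occur free across branches:
  forall p. forall l. exists y. (F(p,p) & (~F(l,l) | ~F(y,y)))

forall p. forall l. exists y. (F(p,p) & (~F(l,l) | ~F(y,y)))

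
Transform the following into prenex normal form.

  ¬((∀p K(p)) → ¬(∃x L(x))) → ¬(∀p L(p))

∃p ∀x ∃a (¬K(p) ∨ ¬L(x) ∨ ¬L(a))

Eliminate → and ↔ using ¬ and ∨.
  ¬¬(¬(∀p K(p)) ∨ ¬(∃x L(x))) ∨ ¬(∀p L(p))
Push ¬ through the quantifiers and connectives to reach negation normal form:
  (∃p ¬K(p)) ∨ (∀x ¬L(x)) ∨ (∃p ¬L(p))
Give each quantifier a distinct variable: p↦a.
  (∃p ¬K(p)) ∨ (∀x ¬L(x)) ∨ (∃a ¬L(a))
Pull the quantifiers to the front (each side's bound variable is not free in the other side):
  ∃p ∀x ∃a (¬K(p) ∨ ¬L(x) ∨ ¬L(a))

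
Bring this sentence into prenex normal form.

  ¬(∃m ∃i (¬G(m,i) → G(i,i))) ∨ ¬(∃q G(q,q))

Eliminate → and ↔ using ¬ and ∨.
  ¬(∃m ∃i (¬¬G(m,i) ∨ G(i,i))) ∨ ¬(∃q G(q,q))
Drive negations inward (¬∀x A ≡ ∃x ¬A, ¬∃x A ≡ ∀x ¬A, De Morgan for ∧/∨):
  (∀m ∀i (¬G(m,i) ∧ ¬G(i,i))) ∨ (∀q ¬G(q,q))
All bound variables are already distinct, so no renaming is needed.
Extract every quantifier outward, since the variables are now distinct and don't occur free across branches:
  ∀m ∀i ∀q (¬G(m,i) ∧ ¬G(i,i) ∨ ¬G(q,q))

∀m ∀i ∀q (¬G(m,i) ∧ ¬G(i,i) ∨ ¬G(q,q))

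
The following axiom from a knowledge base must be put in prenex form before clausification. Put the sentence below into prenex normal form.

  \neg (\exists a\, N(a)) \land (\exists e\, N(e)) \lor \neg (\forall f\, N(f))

Move each ¬ inward, flipping quantifiers it crosses:
  (\forall a\, \neg N(a)) \land (\exists e\, N(e)) \lor (\exists f\, \neg N(f))
Finally move all quantifiers to the prefix:
  \forall a\, \exists e\, \exists f\, (\neg N(a) \land N(e) \lor \neg N(f))

\forall a\, \exists e\, \exists f\, (\neg N(a) \land N(e) \lor \neg N(f))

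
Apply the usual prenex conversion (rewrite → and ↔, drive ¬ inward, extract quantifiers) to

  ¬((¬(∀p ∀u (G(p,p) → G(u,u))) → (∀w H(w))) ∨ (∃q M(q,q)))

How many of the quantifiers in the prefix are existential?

First replace A → B with ¬A ∨ B.
  ¬(¬¬(∀p ∀u (¬G(p,p) ∨ G(u,u))) ∨ (∀w H(w)) ∨ (∃q M(q,q)))
Push ¬ through the quantifiers and connectives to reach negation normal form:
  (∃p ∃u (G(p,p) ∧ ¬G(u,u))) ∧ (∃w ¬H(w)) ∧ (∀q ¬M(q,q))
All bound variables are already distinct, so no renaming is needed.
Extract every quantifier outward, since the variables are now distinct and don't occur free across branches:
  ∃p ∃u ∃w ∀q (G(p,p) ∧ ¬G(u,u) ∧ ¬H(w) ∧ ¬M(q,q))
The prefix is ∃p ∃u ∃w ∀q: 1 universal, 3 existential.

3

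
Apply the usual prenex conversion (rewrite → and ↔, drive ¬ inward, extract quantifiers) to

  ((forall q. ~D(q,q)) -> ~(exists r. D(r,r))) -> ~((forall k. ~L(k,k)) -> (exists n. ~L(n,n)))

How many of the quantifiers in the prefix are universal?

3

Eliminate → and ↔ using ¬ and ∨.
  ~(~(forall q. ~D(q,q)) | ~(exists r. D(r,r))) | ~(~(forall k. ~L(k,k)) | (exists n. ~L(n,n)))
Drive negations inward (¬∀x A ≡ ∃x ¬A, ¬∃x A ≡ ∀x ¬A, De Morgan for ∧/∨):
  (forall q. ~D(q,q)) & (exists r. D(r,r)) | (forall k. ~L(k,k)) & (forall n. L(n,n))
All bound variables are already distinct, so no renaming is needed.
Extract every quantifier outward, since the variables are now distinct and don't occur free across branches:
  forall q. exists r. forall k. forall n. (~D(q,q) & D(r,r) | ~L(k,k) & L(n,n))
The prefix is forall q exists r forall k forall n: 3 universal, 1 existential.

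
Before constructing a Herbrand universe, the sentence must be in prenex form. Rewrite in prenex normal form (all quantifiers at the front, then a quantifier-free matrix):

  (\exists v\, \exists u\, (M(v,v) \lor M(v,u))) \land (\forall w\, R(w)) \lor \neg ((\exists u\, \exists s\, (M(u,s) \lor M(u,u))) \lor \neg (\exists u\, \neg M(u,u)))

\exists v\, \exists u\, \forall w\, \forall x1\, \forall s\, \exists z1\, ((M(v,v) \lor M(v,u)) \land R(w) \lor \neg M(x1,s) \land \neg M(x1,x1) \land \neg M(z1,z1))

Push ¬ through the quantifiers and connectives to reach negation normal form:
  (\exists v\, \exists u\, (M(v,v) \lor M(v,u))) \land (\forall w\, R(w)) \lor (\forall u\, \forall s\, (\neg M(u,s) \land \neg M(u,u))) \land (\exists u\, \neg M(u,u))
Rename bound variables to avoid capture: u↦x1, u↦z1.
  (\exists v\, \exists u\, (M(v,v) \lor M(v,u))) \land (\forall w\, R(w)) \lor (\forall x1\, \forall s\, (\neg M(x1,s) \land \neg M(x1,x1))) \land (\exists z1\, \neg M(z1,z1))
Pull the quantifiers to the front (each side's bound variable is not free in the other side):
  \exists v\, \exists u\, \forall w\, \forall x1\, \forall s\, \exists z1\, ((M(v,v) \lor M(v,u)) \land R(w) \lor \neg M(x1,s) \land \neg M(x1,x1) \land \neg M(z1,z1))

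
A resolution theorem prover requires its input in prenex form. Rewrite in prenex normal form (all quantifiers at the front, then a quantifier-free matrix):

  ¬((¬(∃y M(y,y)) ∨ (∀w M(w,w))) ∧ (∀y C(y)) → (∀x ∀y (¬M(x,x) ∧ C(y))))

Rewrite implications/biconditionals: A → B as ¬A ∨ B.
  ¬(¬((¬(∃y M(y,y)) ∨ (∀w M(w,w))) ∧ (∀y C(y))) ∨ (∀x ∀y (¬M(x,x) ∧ C(y))))
Drive negations inward (¬∀x A ≡ ∃x ¬A, ¬∃x A ≡ ∀x ¬A, De Morgan for ∧/∨):
  ((∀y ¬M(y,y)) ∨ (∀w M(w,w))) ∧ (∀y C(y)) ∧ (∃x ∃y (M(x,x) ∨ ¬C(y)))
Give each quantifier a distinct variable: y↦a, y↦z.
  ((∀y ¬M(y,y)) ∨ (∀w M(w,w))) ∧ (∀a C(a)) ∧ (∃x ∃z (M(x,x) ∨ ¬C(z)))
Extract every quantifier outward, since the variables are now distinct and don't occur free across branches:
  ∀y ∀w ∀a ∃x ∃z ((¬M(y,y) ∨ M(w,w)) ∧ C(a) ∧ (M(x,x) ∨ ¬C(z)))

∀y ∀w ∀a ∃x ∃z ((¬M(y,y) ∨ M(w,w)) ∧ C(a) ∧ (M(x,x) ∨ ¬C(z)))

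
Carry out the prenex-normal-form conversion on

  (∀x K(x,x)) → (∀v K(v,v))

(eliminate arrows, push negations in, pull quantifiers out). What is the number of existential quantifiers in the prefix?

1

First replace A → B with ¬A ∨ B.
  ¬(∀x K(x,x)) ∨ (∀v K(v,v))
Move each ¬ inward, flipping quantifiers it crosses:
  (∃x ¬K(x,x)) ∨ (∀v K(v,v))
All bound variables are already distinct, so no renaming is needed.
Finally move all quantifiers to the prefix:
  ∃x ∀v (¬K(x,x) ∨ K(v,v))
The prefix is ∃x ∀v: 1 universal, 1 existential.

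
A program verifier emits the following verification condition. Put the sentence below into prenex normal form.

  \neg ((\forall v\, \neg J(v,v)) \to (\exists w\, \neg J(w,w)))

\forall v\, \forall w\, (\neg J(v,v) \land J(w,w))

First replace A → B with ¬A ∨ B.
  \neg (\neg (\forall v\, \neg J(v,v)) \lor (\exists w\, \neg J(w,w)))
Drive negations inward (¬∀x A ≡ ∃x ¬A, ¬∃x A ≡ ∀x ¬A, De Morgan for ∧/∨):
  (\forall v\, \neg J(v,v)) \land (\forall w\, J(w,w))
Finally move all quantifiers to the prefix:
  \forall v\, \forall w\, (\neg J(v,v) \land J(w,w))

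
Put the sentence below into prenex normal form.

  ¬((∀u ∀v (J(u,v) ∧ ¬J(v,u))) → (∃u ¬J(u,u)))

Eliminate → and ↔ using ¬ and ∨.
  ¬(¬(∀u ∀v (J(u,v) ∧ ¬J(v,u))) ∨ (∃u ¬J(u,u)))
Drive negations inward (¬∀x A ≡ ∃x ¬A, ¬∃x A ≡ ∀x ¬A, De Morgan for ∧/∨):
  (∀u ∀v (J(u,v) ∧ ¬J(v,u))) ∧ (∀u J(u,u))
Standardize variables apart so no two quantifiers bind the same name: u↦s.
  (∀u ∀v (J(u,v) ∧ ¬J(v,u))) ∧ (∀s J(s,s))
Finally move all quantifiers to the prefix:
  ∀u ∀v ∀s (J(u,v) ∧ ¬J(v,u) ∧ J(s,s))

∀u ∀v ∀s (J(u,v) ∧ ¬J(v,u) ∧ J(s,s))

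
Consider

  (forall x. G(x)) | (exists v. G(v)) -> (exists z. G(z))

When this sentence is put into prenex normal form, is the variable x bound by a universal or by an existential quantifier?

Eliminate → and ↔ using ¬ and ∨.
  ~((forall x. G(x)) | (exists v. G(v))) | (exists z. G(z))
Push ¬ through the quantifiers and connectives to reach negation normal form:
  (exists x. ~G(x)) & (forall v. ~G(v)) | (exists z. G(z))
Extract every quantifier outward, since the variables are now distinct and don't occur free across branches:
  exists x. forall v. exists z. (~G(x) & ~G(v) | G(z))
The quantifier forall x sits under an odd number of negations (counting the antecedent side of each →), so it flips to exists x.

existential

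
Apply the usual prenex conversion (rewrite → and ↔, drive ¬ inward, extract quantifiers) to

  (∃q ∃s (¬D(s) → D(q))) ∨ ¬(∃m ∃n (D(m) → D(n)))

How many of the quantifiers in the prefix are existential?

Rewrite implications/biconditionals: A → B as ¬A ∨ B.
  (∃q ∃s (¬¬D(s) ∨ D(q))) ∨ ¬(∃m ∃n (¬D(m) ∨ D(n)))
Drive negations inward (¬∀x A ≡ ∃x ¬A, ¬∃x A ≡ ∀x ¬A, De Morgan for ∧/∨):
  (∃q ∃s (D(s) ∨ D(q))) ∨ (∀m ∀n (D(m) ∧ ¬D(n)))
All bound variables are already distinct, so no renaming is needed.
Finally move all quantifiers to the prefix:
  ∃q ∃s ∀m ∀n (D(s) ∨ D(q) ∨ D(m) ∧ ¬D(n))
The prefix is ∃q ∃s ∀m ∀n: 2 universal, 2 existential.

2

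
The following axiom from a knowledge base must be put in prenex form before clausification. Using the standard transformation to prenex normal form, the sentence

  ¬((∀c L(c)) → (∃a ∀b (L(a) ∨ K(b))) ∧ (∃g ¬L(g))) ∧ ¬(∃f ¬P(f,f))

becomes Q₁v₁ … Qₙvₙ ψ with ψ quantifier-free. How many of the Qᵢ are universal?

First replace A → B with ¬A ∨ B.
  ¬(¬(∀c L(c)) ∨ (∃a ∀b (L(a) ∨ K(b))) ∧ (∃g ¬L(g))) ∧ ¬(∃f ¬P(f,f))
Move each ¬ inward, flipping quantifiers it crosses:
  (∀c L(c)) ∧ ((∀a ∃b (¬L(a) ∧ ¬K(b))) ∨ (∀g L(g))) ∧ (∀f P(f,f))
Pull the quantifiers to the front (each side's bound variable is not free in the other side):
  ∀c ∀a ∃b ∀g ∀f (L(c) ∧ (¬L(a) ∧ ¬K(b) ∨ L(g)) ∧ P(f,f))
The prefix is ∀c ∀a ∃b ∀g ∀f: 4 universal, 1 existential.

4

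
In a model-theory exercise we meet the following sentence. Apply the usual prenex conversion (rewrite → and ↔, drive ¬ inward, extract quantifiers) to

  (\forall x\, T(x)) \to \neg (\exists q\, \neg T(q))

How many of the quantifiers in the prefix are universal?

1

Rewrite implications/biconditionals: A → B as ¬A ∨ B.
  \neg (\forall x\, T(x)) \lor \neg (\exists q\, \neg T(q))
Push ¬ through the quantifiers and connectives to reach negation normal form:
  (\exists x\, \neg T(x)) \lor (\forall q\, T(q))
All bound variables are already distinct, so no renaming is needed.
Finally move all quantifiers to the prefix:
  \exists x\, \forall q\, (\neg T(x) \lor T(q))
The prefix is \exists x \forall q: 1 universal, 1 existential.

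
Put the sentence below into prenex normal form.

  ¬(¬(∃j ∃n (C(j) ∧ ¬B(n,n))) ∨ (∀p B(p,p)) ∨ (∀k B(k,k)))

∃j ∃n ∃p ∃k (C(j) ∧ ¬B(n,n) ∧ ¬B(p,p) ∧ ¬B(k,k))

Push ¬ through the quantifiers and connectives to reach negation normal form:
  (∃j ∃n (C(j) ∧ ¬B(n,n))) ∧ (∃p ¬B(p,p)) ∧ (∃k ¬B(k,k))
All bound variables are already distinct, so no renaming is needed.
Finally move all quantifiers to the prefix:
  ∃j ∃n ∃p ∃k (C(j) ∧ ¬B(n,n) ∧ ¬B(p,p) ∧ ¬B(k,k))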